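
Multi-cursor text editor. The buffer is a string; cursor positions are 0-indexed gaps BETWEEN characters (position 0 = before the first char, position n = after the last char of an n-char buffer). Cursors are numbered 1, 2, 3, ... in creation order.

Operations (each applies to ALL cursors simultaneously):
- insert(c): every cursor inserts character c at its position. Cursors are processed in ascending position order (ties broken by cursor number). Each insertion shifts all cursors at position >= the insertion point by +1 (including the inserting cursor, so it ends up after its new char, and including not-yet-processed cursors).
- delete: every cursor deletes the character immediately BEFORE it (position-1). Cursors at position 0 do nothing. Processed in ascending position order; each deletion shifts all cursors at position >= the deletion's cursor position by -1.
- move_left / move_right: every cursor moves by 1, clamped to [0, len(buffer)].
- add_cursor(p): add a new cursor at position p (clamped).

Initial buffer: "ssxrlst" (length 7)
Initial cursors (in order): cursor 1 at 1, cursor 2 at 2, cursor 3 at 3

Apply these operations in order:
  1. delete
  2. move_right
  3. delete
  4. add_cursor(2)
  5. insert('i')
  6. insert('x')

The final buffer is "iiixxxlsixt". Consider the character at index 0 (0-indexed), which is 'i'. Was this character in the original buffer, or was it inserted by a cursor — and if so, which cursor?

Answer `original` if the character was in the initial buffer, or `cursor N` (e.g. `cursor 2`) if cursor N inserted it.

Answer: cursor 1

Derivation:
After op 1 (delete): buffer="rlst" (len 4), cursors c1@0 c2@0 c3@0, authorship ....
After op 2 (move_right): buffer="rlst" (len 4), cursors c1@1 c2@1 c3@1, authorship ....
After op 3 (delete): buffer="lst" (len 3), cursors c1@0 c2@0 c3@0, authorship ...
After op 4 (add_cursor(2)): buffer="lst" (len 3), cursors c1@0 c2@0 c3@0 c4@2, authorship ...
After op 5 (insert('i')): buffer="iiilsit" (len 7), cursors c1@3 c2@3 c3@3 c4@6, authorship 123..4.
After op 6 (insert('x')): buffer="iiixxxlsixt" (len 11), cursors c1@6 c2@6 c3@6 c4@10, authorship 123123..44.
Authorship (.=original, N=cursor N): 1 2 3 1 2 3 . . 4 4 .
Index 0: author = 1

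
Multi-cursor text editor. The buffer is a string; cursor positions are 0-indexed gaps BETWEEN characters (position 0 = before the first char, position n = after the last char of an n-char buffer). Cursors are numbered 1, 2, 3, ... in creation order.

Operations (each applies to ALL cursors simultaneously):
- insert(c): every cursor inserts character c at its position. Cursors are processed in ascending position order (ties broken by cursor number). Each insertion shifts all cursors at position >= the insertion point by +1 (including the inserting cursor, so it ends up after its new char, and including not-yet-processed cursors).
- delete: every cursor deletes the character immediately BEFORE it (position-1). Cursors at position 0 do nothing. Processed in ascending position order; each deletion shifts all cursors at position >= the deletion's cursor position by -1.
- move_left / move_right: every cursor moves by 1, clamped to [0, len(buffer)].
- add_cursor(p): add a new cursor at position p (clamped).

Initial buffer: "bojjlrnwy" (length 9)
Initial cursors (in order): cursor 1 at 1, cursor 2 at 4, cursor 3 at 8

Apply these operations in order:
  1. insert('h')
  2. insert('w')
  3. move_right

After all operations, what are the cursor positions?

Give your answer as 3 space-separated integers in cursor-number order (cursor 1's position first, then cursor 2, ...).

After op 1 (insert('h')): buffer="bhojjhlrnwhy" (len 12), cursors c1@2 c2@6 c3@11, authorship .1...2....3.
After op 2 (insert('w')): buffer="bhwojjhwlrnwhwy" (len 15), cursors c1@3 c2@8 c3@14, authorship .11...22....33.
After op 3 (move_right): buffer="bhwojjhwlrnwhwy" (len 15), cursors c1@4 c2@9 c3@15, authorship .11...22....33.

Answer: 4 9 15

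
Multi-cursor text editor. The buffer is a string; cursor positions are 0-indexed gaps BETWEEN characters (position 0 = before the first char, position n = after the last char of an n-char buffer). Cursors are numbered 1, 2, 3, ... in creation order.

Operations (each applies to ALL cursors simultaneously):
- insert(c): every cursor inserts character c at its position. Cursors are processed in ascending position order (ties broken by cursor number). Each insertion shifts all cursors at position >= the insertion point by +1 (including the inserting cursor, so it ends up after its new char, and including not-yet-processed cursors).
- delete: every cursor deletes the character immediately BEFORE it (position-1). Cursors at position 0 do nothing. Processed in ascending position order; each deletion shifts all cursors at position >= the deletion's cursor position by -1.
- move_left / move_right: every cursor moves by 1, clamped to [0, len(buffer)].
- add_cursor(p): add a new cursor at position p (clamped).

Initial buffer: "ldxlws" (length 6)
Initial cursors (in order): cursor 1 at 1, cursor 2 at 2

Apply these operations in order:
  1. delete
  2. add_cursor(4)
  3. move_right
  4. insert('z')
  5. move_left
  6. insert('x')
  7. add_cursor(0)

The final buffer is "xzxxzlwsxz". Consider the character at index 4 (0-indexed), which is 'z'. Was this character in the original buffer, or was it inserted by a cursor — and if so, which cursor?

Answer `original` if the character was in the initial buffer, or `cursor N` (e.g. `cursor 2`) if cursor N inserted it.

After op 1 (delete): buffer="xlws" (len 4), cursors c1@0 c2@0, authorship ....
After op 2 (add_cursor(4)): buffer="xlws" (len 4), cursors c1@0 c2@0 c3@4, authorship ....
After op 3 (move_right): buffer="xlws" (len 4), cursors c1@1 c2@1 c3@4, authorship ....
After op 4 (insert('z')): buffer="xzzlwsz" (len 7), cursors c1@3 c2@3 c3@7, authorship .12...3
After op 5 (move_left): buffer="xzzlwsz" (len 7), cursors c1@2 c2@2 c3@6, authorship .12...3
After op 6 (insert('x')): buffer="xzxxzlwsxz" (len 10), cursors c1@4 c2@4 c3@9, authorship .1122...33
After op 7 (add_cursor(0)): buffer="xzxxzlwsxz" (len 10), cursors c4@0 c1@4 c2@4 c3@9, authorship .1122...33
Authorship (.=original, N=cursor N): . 1 1 2 2 . . . 3 3
Index 4: author = 2

Answer: cursor 2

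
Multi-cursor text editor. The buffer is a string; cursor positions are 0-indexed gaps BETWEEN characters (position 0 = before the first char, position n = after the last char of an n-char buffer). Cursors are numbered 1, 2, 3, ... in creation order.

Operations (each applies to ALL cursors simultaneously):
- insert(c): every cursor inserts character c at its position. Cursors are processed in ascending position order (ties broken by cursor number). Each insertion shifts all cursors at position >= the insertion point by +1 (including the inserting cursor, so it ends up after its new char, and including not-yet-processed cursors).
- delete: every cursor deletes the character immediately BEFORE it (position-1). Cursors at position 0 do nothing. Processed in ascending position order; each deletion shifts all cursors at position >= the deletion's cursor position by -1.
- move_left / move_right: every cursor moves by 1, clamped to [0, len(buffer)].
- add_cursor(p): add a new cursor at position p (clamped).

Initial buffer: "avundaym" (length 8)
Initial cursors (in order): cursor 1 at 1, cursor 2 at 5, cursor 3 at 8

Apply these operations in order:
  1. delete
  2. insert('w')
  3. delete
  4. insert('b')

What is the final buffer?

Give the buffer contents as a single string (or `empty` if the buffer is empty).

Answer: bvunbayb

Derivation:
After op 1 (delete): buffer="vunay" (len 5), cursors c1@0 c2@3 c3@5, authorship .....
After op 2 (insert('w')): buffer="wvunwayw" (len 8), cursors c1@1 c2@5 c3@8, authorship 1...2..3
After op 3 (delete): buffer="vunay" (len 5), cursors c1@0 c2@3 c3@5, authorship .....
After op 4 (insert('b')): buffer="bvunbayb" (len 8), cursors c1@1 c2@5 c3@8, authorship 1...2..3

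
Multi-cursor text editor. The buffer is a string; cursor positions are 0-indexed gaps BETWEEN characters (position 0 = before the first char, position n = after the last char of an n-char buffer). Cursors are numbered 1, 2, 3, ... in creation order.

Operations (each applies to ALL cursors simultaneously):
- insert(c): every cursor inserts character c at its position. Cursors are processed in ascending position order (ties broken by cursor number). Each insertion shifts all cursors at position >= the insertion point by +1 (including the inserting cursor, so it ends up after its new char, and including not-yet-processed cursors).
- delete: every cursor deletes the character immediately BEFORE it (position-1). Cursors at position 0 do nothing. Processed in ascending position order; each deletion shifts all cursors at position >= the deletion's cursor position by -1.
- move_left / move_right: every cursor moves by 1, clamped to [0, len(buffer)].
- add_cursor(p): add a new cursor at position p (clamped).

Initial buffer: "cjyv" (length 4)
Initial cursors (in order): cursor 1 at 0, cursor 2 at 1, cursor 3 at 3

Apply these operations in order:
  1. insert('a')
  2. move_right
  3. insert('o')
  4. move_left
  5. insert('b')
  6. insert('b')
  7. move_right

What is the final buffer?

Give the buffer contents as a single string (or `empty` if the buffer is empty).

Answer: acbboajbboyavbbo

Derivation:
After op 1 (insert('a')): buffer="acajyav" (len 7), cursors c1@1 c2@3 c3@6, authorship 1.2..3.
After op 2 (move_right): buffer="acajyav" (len 7), cursors c1@2 c2@4 c3@7, authorship 1.2..3.
After op 3 (insert('o')): buffer="acoajoyavo" (len 10), cursors c1@3 c2@6 c3@10, authorship 1.12.2.3.3
After op 4 (move_left): buffer="acoajoyavo" (len 10), cursors c1@2 c2@5 c3@9, authorship 1.12.2.3.3
After op 5 (insert('b')): buffer="acboajboyavbo" (len 13), cursors c1@3 c2@7 c3@12, authorship 1.112.22.3.33
After op 6 (insert('b')): buffer="acbboajbboyavbbo" (len 16), cursors c1@4 c2@9 c3@15, authorship 1.1112.222.3.333
After op 7 (move_right): buffer="acbboajbboyavbbo" (len 16), cursors c1@5 c2@10 c3@16, authorship 1.1112.222.3.333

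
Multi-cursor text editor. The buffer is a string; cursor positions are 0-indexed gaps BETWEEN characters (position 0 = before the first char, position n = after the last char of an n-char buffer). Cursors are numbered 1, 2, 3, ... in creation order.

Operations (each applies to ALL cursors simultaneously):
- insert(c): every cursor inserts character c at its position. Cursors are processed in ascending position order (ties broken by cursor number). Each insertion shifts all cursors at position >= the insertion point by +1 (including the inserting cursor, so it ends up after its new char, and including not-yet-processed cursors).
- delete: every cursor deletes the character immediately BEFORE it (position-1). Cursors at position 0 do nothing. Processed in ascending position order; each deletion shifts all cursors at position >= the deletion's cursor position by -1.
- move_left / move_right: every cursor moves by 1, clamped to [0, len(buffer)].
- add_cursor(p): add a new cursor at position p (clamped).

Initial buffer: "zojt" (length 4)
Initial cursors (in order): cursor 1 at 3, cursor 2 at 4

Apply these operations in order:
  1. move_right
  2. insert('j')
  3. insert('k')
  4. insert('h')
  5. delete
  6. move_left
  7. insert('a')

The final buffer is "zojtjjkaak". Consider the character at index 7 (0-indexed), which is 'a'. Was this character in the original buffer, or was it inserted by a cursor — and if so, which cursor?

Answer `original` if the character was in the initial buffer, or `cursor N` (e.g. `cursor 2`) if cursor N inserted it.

After op 1 (move_right): buffer="zojt" (len 4), cursors c1@4 c2@4, authorship ....
After op 2 (insert('j')): buffer="zojtjj" (len 6), cursors c1@6 c2@6, authorship ....12
After op 3 (insert('k')): buffer="zojtjjkk" (len 8), cursors c1@8 c2@8, authorship ....1212
After op 4 (insert('h')): buffer="zojtjjkkhh" (len 10), cursors c1@10 c2@10, authorship ....121212
After op 5 (delete): buffer="zojtjjkk" (len 8), cursors c1@8 c2@8, authorship ....1212
After op 6 (move_left): buffer="zojtjjkk" (len 8), cursors c1@7 c2@7, authorship ....1212
After op 7 (insert('a')): buffer="zojtjjkaak" (len 10), cursors c1@9 c2@9, authorship ....121122
Authorship (.=original, N=cursor N): . . . . 1 2 1 1 2 2
Index 7: author = 1

Answer: cursor 1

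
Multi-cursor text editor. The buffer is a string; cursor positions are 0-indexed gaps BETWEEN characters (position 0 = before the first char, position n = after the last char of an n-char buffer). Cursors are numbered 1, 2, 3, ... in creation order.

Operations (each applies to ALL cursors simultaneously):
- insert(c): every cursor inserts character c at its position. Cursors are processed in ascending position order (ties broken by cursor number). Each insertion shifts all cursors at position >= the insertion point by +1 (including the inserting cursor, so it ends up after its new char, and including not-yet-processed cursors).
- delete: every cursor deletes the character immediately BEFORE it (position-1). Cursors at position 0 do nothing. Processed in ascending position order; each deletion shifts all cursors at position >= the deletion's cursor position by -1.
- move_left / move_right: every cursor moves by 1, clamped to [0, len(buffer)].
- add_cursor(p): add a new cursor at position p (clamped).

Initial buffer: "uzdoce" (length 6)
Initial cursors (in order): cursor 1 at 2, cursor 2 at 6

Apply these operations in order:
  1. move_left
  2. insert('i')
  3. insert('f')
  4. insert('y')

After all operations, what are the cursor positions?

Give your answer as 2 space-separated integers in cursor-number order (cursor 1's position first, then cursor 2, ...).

Answer: 4 11

Derivation:
After op 1 (move_left): buffer="uzdoce" (len 6), cursors c1@1 c2@5, authorship ......
After op 2 (insert('i')): buffer="uizdocie" (len 8), cursors c1@2 c2@7, authorship .1....2.
After op 3 (insert('f')): buffer="uifzdocife" (len 10), cursors c1@3 c2@9, authorship .11....22.
After op 4 (insert('y')): buffer="uifyzdocifye" (len 12), cursors c1@4 c2@11, authorship .111....222.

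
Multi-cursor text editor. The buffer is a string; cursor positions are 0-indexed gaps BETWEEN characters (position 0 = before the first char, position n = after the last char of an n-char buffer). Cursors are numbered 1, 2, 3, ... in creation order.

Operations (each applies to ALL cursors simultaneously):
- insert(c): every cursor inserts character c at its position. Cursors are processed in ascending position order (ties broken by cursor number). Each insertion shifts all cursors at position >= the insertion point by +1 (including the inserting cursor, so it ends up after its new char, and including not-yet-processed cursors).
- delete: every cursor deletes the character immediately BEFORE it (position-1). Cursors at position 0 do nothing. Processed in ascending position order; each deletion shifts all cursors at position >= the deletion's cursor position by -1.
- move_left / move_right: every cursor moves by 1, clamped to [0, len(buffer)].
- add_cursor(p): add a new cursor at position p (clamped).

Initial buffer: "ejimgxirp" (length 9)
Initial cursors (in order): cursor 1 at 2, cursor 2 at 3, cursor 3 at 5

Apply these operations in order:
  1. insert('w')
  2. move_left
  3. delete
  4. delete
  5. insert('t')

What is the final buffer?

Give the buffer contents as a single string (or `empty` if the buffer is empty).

After op 1 (insert('w')): buffer="ejwiwmgwxirp" (len 12), cursors c1@3 c2@5 c3@8, authorship ..1.2..3....
After op 2 (move_left): buffer="ejwiwmgwxirp" (len 12), cursors c1@2 c2@4 c3@7, authorship ..1.2..3....
After op 3 (delete): buffer="ewwmwxirp" (len 9), cursors c1@1 c2@2 c3@4, authorship .12.3....
After op 4 (delete): buffer="wwxirp" (len 6), cursors c1@0 c2@0 c3@1, authorship 23....
After op 5 (insert('t')): buffer="ttwtwxirp" (len 9), cursors c1@2 c2@2 c3@4, authorship 12233....

Answer: ttwtwxirp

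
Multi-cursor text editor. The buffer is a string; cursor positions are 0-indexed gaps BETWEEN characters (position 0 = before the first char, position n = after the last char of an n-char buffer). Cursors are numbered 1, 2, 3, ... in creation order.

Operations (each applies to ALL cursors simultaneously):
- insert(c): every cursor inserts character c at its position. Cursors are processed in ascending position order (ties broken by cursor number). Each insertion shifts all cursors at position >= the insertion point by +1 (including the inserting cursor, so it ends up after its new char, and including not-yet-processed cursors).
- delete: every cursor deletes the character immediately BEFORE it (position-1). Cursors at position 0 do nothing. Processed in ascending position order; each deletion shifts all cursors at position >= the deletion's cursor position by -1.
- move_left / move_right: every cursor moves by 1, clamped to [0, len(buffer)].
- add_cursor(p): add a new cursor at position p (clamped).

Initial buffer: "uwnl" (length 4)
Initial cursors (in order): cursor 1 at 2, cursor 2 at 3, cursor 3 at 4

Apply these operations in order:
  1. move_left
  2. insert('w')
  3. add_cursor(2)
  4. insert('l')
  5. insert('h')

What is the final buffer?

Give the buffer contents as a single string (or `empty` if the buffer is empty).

Answer: uwllhhwwlhnwlhl

Derivation:
After op 1 (move_left): buffer="uwnl" (len 4), cursors c1@1 c2@2 c3@3, authorship ....
After op 2 (insert('w')): buffer="uwwwnwl" (len 7), cursors c1@2 c2@4 c3@6, authorship .1.2.3.
After op 3 (add_cursor(2)): buffer="uwwwnwl" (len 7), cursors c1@2 c4@2 c2@4 c3@6, authorship .1.2.3.
After op 4 (insert('l')): buffer="uwllwwlnwll" (len 11), cursors c1@4 c4@4 c2@7 c3@10, authorship .114.22.33.
After op 5 (insert('h')): buffer="uwllhhwwlhnwlhl" (len 15), cursors c1@6 c4@6 c2@10 c3@14, authorship .11414.222.333.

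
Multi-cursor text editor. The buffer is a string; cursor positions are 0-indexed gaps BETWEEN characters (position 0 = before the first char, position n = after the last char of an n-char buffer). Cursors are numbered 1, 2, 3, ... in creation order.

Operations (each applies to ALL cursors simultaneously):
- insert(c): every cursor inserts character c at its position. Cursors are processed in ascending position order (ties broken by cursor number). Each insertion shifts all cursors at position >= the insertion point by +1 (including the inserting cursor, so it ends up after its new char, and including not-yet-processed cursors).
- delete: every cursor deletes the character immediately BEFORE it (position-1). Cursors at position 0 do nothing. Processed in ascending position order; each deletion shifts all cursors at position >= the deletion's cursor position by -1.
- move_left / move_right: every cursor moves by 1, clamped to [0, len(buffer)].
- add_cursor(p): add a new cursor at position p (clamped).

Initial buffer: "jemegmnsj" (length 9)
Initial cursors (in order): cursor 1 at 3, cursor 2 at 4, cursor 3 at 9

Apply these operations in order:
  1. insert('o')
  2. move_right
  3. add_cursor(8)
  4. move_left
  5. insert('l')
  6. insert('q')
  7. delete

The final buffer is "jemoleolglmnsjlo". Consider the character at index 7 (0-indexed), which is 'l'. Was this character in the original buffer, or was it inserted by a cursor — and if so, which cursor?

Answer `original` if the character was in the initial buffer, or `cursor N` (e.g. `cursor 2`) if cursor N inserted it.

Answer: cursor 2

Derivation:
After op 1 (insert('o')): buffer="jemoeogmnsjo" (len 12), cursors c1@4 c2@6 c3@12, authorship ...1.2.....3
After op 2 (move_right): buffer="jemoeogmnsjo" (len 12), cursors c1@5 c2@7 c3@12, authorship ...1.2.....3
After op 3 (add_cursor(8)): buffer="jemoeogmnsjo" (len 12), cursors c1@5 c2@7 c4@8 c3@12, authorship ...1.2.....3
After op 4 (move_left): buffer="jemoeogmnsjo" (len 12), cursors c1@4 c2@6 c4@7 c3@11, authorship ...1.2.....3
After op 5 (insert('l')): buffer="jemoleolglmnsjlo" (len 16), cursors c1@5 c2@8 c4@10 c3@15, authorship ...11.22.4....33
After op 6 (insert('q')): buffer="jemolqeolqglqmnsjlqo" (len 20), cursors c1@6 c2@10 c4@13 c3@19, authorship ...111.222.44....333
After op 7 (delete): buffer="jemoleolglmnsjlo" (len 16), cursors c1@5 c2@8 c4@10 c3@15, authorship ...11.22.4....33
Authorship (.=original, N=cursor N): . . . 1 1 . 2 2 . 4 . . . . 3 3
Index 7: author = 2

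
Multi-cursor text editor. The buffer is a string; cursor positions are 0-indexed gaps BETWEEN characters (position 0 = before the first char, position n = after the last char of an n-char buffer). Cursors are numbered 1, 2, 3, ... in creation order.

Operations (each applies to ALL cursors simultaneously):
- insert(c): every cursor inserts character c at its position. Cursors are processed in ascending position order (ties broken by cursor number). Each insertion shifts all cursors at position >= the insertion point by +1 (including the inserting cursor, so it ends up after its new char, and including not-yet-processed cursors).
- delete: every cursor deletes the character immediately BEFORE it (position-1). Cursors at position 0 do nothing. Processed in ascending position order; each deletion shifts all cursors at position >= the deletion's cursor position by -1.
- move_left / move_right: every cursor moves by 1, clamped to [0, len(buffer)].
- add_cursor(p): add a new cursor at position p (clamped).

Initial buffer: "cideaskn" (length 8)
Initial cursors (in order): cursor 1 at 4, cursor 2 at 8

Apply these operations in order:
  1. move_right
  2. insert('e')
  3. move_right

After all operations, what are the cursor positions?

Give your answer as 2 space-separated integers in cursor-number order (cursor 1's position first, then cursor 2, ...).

Answer: 7 10

Derivation:
After op 1 (move_right): buffer="cideaskn" (len 8), cursors c1@5 c2@8, authorship ........
After op 2 (insert('e')): buffer="cideaeskne" (len 10), cursors c1@6 c2@10, authorship .....1...2
After op 3 (move_right): buffer="cideaeskne" (len 10), cursors c1@7 c2@10, authorship .....1...2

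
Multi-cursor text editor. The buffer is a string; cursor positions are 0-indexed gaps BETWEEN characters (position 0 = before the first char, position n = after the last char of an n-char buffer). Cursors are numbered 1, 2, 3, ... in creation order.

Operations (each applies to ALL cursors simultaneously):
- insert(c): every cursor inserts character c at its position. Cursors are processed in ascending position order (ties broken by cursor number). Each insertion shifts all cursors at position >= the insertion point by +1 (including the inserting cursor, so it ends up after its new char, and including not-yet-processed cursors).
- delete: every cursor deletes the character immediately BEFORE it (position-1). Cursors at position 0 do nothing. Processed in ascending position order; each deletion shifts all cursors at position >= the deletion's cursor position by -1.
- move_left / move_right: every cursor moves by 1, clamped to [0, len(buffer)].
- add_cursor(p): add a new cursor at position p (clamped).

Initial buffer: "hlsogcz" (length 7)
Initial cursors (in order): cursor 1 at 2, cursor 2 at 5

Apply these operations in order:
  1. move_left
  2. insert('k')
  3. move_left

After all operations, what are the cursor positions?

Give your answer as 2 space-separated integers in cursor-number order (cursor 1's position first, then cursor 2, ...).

Answer: 1 5

Derivation:
After op 1 (move_left): buffer="hlsogcz" (len 7), cursors c1@1 c2@4, authorship .......
After op 2 (insert('k')): buffer="hklsokgcz" (len 9), cursors c1@2 c2@6, authorship .1...2...
After op 3 (move_left): buffer="hklsokgcz" (len 9), cursors c1@1 c2@5, authorship .1...2...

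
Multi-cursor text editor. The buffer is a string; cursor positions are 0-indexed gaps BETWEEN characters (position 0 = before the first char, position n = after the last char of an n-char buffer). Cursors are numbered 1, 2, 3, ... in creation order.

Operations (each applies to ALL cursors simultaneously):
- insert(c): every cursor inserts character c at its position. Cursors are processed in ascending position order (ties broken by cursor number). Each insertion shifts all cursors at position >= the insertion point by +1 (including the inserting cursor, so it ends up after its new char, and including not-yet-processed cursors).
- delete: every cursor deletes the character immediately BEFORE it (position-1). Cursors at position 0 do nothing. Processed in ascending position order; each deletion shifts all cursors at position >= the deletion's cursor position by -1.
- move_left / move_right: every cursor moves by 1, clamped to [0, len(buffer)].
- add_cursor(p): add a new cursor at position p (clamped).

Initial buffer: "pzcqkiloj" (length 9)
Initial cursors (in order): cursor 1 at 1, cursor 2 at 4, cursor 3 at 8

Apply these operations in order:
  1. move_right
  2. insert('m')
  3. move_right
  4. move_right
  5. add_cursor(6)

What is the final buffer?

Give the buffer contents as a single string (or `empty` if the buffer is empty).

After op 1 (move_right): buffer="pzcqkiloj" (len 9), cursors c1@2 c2@5 c3@9, authorship .........
After op 2 (insert('m')): buffer="pzmcqkmilojm" (len 12), cursors c1@3 c2@7 c3@12, authorship ..1...2....3
After op 3 (move_right): buffer="pzmcqkmilojm" (len 12), cursors c1@4 c2@8 c3@12, authorship ..1...2....3
After op 4 (move_right): buffer="pzmcqkmilojm" (len 12), cursors c1@5 c2@9 c3@12, authorship ..1...2....3
After op 5 (add_cursor(6)): buffer="pzmcqkmilojm" (len 12), cursors c1@5 c4@6 c2@9 c3@12, authorship ..1...2....3

Answer: pzmcqkmilojm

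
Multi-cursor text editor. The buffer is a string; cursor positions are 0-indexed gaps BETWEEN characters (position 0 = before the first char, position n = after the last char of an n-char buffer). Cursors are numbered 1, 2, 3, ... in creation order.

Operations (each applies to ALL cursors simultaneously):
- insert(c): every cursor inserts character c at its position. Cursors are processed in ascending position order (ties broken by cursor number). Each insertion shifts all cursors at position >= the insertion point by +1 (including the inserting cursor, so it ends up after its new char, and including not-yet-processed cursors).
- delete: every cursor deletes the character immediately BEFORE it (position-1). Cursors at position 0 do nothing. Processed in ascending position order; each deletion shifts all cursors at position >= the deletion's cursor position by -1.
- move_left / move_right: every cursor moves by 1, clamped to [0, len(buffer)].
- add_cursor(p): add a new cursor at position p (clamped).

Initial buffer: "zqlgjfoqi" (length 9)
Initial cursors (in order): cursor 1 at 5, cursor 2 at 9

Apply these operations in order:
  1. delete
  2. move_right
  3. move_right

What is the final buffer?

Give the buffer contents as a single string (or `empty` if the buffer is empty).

After op 1 (delete): buffer="zqlgfoq" (len 7), cursors c1@4 c2@7, authorship .......
After op 2 (move_right): buffer="zqlgfoq" (len 7), cursors c1@5 c2@7, authorship .......
After op 3 (move_right): buffer="zqlgfoq" (len 7), cursors c1@6 c2@7, authorship .......

Answer: zqlgfoq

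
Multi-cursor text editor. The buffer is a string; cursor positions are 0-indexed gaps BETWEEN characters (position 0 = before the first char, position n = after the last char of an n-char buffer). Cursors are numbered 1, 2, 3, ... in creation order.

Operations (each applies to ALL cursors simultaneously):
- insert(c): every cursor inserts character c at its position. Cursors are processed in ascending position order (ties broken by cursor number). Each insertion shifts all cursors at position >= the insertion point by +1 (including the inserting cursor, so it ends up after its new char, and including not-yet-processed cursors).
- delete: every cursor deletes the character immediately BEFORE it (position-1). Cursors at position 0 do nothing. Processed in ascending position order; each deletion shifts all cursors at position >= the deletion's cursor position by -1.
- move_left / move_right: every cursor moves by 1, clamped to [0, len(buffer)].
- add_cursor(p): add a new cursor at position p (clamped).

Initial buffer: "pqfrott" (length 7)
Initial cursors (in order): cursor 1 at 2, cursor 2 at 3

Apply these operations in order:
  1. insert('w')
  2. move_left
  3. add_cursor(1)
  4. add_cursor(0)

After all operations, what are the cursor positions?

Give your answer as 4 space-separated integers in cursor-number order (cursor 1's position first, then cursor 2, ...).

After op 1 (insert('w')): buffer="pqwfwrott" (len 9), cursors c1@3 c2@5, authorship ..1.2....
After op 2 (move_left): buffer="pqwfwrott" (len 9), cursors c1@2 c2@4, authorship ..1.2....
After op 3 (add_cursor(1)): buffer="pqwfwrott" (len 9), cursors c3@1 c1@2 c2@4, authorship ..1.2....
After op 4 (add_cursor(0)): buffer="pqwfwrott" (len 9), cursors c4@0 c3@1 c1@2 c2@4, authorship ..1.2....

Answer: 2 4 1 0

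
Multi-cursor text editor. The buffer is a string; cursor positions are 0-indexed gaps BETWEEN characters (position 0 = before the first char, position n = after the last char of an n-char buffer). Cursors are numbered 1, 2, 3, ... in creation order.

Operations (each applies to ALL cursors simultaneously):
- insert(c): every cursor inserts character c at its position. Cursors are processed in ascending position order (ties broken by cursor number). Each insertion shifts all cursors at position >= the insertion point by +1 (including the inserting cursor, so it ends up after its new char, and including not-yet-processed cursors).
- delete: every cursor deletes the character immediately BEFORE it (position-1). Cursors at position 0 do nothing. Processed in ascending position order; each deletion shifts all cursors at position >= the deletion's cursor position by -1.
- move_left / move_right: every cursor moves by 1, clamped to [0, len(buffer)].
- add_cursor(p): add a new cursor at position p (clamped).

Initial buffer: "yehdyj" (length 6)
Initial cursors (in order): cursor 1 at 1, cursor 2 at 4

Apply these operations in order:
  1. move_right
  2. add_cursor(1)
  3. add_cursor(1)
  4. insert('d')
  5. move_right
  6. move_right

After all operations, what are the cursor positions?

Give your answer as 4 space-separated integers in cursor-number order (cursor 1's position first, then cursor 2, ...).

After op 1 (move_right): buffer="yehdyj" (len 6), cursors c1@2 c2@5, authorship ......
After op 2 (add_cursor(1)): buffer="yehdyj" (len 6), cursors c3@1 c1@2 c2@5, authorship ......
After op 3 (add_cursor(1)): buffer="yehdyj" (len 6), cursors c3@1 c4@1 c1@2 c2@5, authorship ......
After op 4 (insert('d')): buffer="yddedhdydj" (len 10), cursors c3@3 c4@3 c1@5 c2@9, authorship .34.1...2.
After op 5 (move_right): buffer="yddedhdydj" (len 10), cursors c3@4 c4@4 c1@6 c2@10, authorship .34.1...2.
After op 6 (move_right): buffer="yddedhdydj" (len 10), cursors c3@5 c4@5 c1@7 c2@10, authorship .34.1...2.

Answer: 7 10 5 5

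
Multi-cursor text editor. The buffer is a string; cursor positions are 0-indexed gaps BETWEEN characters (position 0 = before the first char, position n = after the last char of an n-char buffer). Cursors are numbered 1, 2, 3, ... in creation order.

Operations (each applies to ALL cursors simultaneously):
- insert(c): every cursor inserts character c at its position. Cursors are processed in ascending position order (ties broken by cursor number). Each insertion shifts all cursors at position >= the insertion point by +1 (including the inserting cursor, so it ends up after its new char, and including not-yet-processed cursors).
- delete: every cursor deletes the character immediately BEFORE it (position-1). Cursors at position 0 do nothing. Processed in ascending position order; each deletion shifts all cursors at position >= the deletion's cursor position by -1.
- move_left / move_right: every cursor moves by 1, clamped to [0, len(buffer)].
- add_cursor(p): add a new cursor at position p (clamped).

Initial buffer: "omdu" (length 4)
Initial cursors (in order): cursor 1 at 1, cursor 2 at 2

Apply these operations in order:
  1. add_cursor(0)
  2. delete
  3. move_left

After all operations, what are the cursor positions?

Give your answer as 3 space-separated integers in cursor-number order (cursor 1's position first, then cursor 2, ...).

Answer: 0 0 0

Derivation:
After op 1 (add_cursor(0)): buffer="omdu" (len 4), cursors c3@0 c1@1 c2@2, authorship ....
After op 2 (delete): buffer="du" (len 2), cursors c1@0 c2@0 c3@0, authorship ..
After op 3 (move_left): buffer="du" (len 2), cursors c1@0 c2@0 c3@0, authorship ..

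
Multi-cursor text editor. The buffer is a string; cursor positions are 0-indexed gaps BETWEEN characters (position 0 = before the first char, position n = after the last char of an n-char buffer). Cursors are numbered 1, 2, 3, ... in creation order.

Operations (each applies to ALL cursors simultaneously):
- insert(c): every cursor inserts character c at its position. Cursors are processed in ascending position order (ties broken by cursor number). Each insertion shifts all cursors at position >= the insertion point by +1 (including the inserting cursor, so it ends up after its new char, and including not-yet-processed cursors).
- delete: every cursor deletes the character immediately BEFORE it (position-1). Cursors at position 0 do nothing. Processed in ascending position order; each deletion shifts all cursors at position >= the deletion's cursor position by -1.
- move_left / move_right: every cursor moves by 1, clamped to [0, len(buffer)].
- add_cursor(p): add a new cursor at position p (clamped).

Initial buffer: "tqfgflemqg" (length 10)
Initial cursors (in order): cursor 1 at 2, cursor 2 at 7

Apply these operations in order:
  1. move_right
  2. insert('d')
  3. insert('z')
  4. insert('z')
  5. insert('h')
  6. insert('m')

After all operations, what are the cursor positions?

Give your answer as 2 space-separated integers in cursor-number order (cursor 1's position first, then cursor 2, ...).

Answer: 8 18

Derivation:
After op 1 (move_right): buffer="tqfgflemqg" (len 10), cursors c1@3 c2@8, authorship ..........
After op 2 (insert('d')): buffer="tqfdgflemdqg" (len 12), cursors c1@4 c2@10, authorship ...1.....2..
After op 3 (insert('z')): buffer="tqfdzgflemdzqg" (len 14), cursors c1@5 c2@12, authorship ...11.....22..
After op 4 (insert('z')): buffer="tqfdzzgflemdzzqg" (len 16), cursors c1@6 c2@14, authorship ...111.....222..
After op 5 (insert('h')): buffer="tqfdzzhgflemdzzhqg" (len 18), cursors c1@7 c2@16, authorship ...1111.....2222..
After op 6 (insert('m')): buffer="tqfdzzhmgflemdzzhmqg" (len 20), cursors c1@8 c2@18, authorship ...11111.....22222..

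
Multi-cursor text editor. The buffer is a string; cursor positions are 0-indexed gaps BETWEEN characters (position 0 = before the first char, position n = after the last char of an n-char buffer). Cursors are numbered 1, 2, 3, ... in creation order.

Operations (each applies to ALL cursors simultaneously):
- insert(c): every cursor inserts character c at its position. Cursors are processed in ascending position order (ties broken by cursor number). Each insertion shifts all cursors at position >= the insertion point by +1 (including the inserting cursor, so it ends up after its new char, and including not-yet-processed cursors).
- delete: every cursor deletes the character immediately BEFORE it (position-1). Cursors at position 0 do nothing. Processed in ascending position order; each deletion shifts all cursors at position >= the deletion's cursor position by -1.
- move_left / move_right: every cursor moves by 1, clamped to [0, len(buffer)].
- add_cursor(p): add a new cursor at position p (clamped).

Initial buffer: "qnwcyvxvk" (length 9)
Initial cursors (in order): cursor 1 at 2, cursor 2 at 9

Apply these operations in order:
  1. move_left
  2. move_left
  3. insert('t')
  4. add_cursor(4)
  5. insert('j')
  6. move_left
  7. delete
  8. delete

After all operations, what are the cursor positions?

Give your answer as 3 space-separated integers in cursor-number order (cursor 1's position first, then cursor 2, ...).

After op 1 (move_left): buffer="qnwcyvxvk" (len 9), cursors c1@1 c2@8, authorship .........
After op 2 (move_left): buffer="qnwcyvxvk" (len 9), cursors c1@0 c2@7, authorship .........
After op 3 (insert('t')): buffer="tqnwcyvxtvk" (len 11), cursors c1@1 c2@9, authorship 1.......2..
After op 4 (add_cursor(4)): buffer="tqnwcyvxtvk" (len 11), cursors c1@1 c3@4 c2@9, authorship 1.......2..
After op 5 (insert('j')): buffer="tjqnwjcyvxtjvk" (len 14), cursors c1@2 c3@6 c2@12, authorship 11...3....22..
After op 6 (move_left): buffer="tjqnwjcyvxtjvk" (len 14), cursors c1@1 c3@5 c2@11, authorship 11...3....22..
After op 7 (delete): buffer="jqnjcyvxjvk" (len 11), cursors c1@0 c3@3 c2@8, authorship 1..3....2..
After op 8 (delete): buffer="jqjcyvjvk" (len 9), cursors c1@0 c3@2 c2@6, authorship 1.3...2..

Answer: 0 6 2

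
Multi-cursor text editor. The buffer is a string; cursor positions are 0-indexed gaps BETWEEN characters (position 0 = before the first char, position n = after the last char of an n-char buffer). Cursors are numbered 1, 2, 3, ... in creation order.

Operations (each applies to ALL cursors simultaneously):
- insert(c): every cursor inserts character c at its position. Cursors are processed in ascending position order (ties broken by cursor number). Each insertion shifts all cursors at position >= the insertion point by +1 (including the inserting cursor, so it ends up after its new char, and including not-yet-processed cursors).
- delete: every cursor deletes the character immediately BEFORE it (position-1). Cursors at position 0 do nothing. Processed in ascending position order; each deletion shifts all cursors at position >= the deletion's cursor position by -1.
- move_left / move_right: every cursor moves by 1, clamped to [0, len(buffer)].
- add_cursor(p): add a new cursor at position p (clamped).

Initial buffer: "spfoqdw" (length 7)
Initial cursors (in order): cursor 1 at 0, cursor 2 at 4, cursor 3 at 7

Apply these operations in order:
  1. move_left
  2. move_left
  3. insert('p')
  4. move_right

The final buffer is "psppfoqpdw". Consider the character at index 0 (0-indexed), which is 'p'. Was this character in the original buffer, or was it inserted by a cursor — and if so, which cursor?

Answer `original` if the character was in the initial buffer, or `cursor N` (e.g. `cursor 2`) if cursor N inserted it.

After op 1 (move_left): buffer="spfoqdw" (len 7), cursors c1@0 c2@3 c3@6, authorship .......
After op 2 (move_left): buffer="spfoqdw" (len 7), cursors c1@0 c2@2 c3@5, authorship .......
After op 3 (insert('p')): buffer="psppfoqpdw" (len 10), cursors c1@1 c2@4 c3@8, authorship 1..2...3..
After op 4 (move_right): buffer="psppfoqpdw" (len 10), cursors c1@2 c2@5 c3@9, authorship 1..2...3..
Authorship (.=original, N=cursor N): 1 . . 2 . . . 3 . .
Index 0: author = 1

Answer: cursor 1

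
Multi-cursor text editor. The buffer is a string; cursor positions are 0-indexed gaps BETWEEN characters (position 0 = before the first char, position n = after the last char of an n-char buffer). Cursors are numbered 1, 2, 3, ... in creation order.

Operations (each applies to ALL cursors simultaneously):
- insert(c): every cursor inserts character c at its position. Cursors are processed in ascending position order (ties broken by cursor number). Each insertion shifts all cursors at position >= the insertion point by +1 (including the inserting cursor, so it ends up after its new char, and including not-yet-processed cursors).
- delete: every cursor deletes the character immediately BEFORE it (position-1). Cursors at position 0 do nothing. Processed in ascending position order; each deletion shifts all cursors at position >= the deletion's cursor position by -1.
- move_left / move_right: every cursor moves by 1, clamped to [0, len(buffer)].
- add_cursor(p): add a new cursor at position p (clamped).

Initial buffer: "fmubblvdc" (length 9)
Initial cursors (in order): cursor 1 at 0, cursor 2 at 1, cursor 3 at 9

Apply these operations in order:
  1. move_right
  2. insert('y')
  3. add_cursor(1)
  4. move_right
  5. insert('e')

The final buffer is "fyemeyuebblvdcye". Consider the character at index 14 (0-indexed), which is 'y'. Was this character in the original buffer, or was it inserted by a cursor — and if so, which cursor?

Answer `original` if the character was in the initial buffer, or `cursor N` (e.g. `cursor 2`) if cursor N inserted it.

Answer: cursor 3

Derivation:
After op 1 (move_right): buffer="fmubblvdc" (len 9), cursors c1@1 c2@2 c3@9, authorship .........
After op 2 (insert('y')): buffer="fymyubblvdcy" (len 12), cursors c1@2 c2@4 c3@12, authorship .1.2.......3
After op 3 (add_cursor(1)): buffer="fymyubblvdcy" (len 12), cursors c4@1 c1@2 c2@4 c3@12, authorship .1.2.......3
After op 4 (move_right): buffer="fymyubblvdcy" (len 12), cursors c4@2 c1@3 c2@5 c3@12, authorship .1.2.......3
After op 5 (insert('e')): buffer="fyemeyuebblvdcye" (len 16), cursors c4@3 c1@5 c2@8 c3@16, authorship .14.12.2......33
Authorship (.=original, N=cursor N): . 1 4 . 1 2 . 2 . . . . . . 3 3
Index 14: author = 3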